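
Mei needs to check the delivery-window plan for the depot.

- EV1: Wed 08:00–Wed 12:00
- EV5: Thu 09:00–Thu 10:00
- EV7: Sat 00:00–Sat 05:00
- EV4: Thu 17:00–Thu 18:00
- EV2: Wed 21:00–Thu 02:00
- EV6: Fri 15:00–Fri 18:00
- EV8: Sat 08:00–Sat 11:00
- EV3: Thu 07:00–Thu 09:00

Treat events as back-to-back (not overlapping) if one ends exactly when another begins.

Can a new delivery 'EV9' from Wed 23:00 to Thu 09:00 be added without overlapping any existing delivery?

EV1: ends Wed 12:00 at or before EV9 starts Wed 23:00 → clear.
EV2: starts Wed 21:00 before EV9 ends Thu 09:00, and ends Thu 02:00 after EV9 starts Wed 23:00 → overlap.
EV3: starts Thu 07:00 before EV9 ends Thu 09:00, and ends Thu 09:00 after EV9 starts Wed 23:00 → overlap.
EV5: starts Thu 09:00 at or after EV9 ends Thu 09:00 → clear.
EV4: starts Thu 17:00 at or after EV9 ends Thu 09:00 → clear.
EV6: starts Fri 15:00 at or after EV9 ends Thu 09:00 → clear.
EV7: starts Sat 00:00 at or after EV9 ends Thu 09:00 → clear.
EV8: starts Sat 08:00 at or after EV9 ends Thu 09:00 → clear.
EV9 overlaps EV2, EV3.

No — it overlaps EV2, EV3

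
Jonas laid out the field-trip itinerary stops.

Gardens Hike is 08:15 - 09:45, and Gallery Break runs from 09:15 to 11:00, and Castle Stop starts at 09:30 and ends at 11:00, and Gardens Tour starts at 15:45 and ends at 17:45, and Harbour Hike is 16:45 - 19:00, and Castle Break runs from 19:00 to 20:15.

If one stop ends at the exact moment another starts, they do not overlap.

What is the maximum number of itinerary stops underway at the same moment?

3

Sort all start/end points and keep a running count:
08:15 start Gardens Hike → 1
09:15 start Gallery Break → 2
09:30 start Castle Stop → 3
09:45 end Gardens Hike → 2
11:00 end Castle Stop → 1
11:00 end Gallery Break → 0
15:45 start Gardens Tour → 1
16:45 start Harbour Hike → 2
17:45 end Gardens Tour → 1
19:00 end Harbour Hike → 0
19:00 start Castle Break → 1
20:15 end Castle Break → 0
Peak is 3, at 09:30 (Castle Stop, Gallery Break, Gardens Hike).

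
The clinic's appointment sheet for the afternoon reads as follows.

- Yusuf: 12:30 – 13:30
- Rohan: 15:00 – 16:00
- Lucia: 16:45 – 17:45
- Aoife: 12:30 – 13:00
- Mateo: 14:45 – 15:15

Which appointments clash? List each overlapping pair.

Sorted by start: Aoife, Yusuf, Mateo, Rohan, Lucia.
Yusuf starts before Aoife ends → Aoife and Yusuf overlap.
Mateo starts after Aoife ends, so Aoife has no further overlaps.
Mateo starts after Yusuf ends, so Yusuf has no further overlaps.
Rohan starts before Mateo ends → Mateo and Rohan overlap.
Lucia starts after Mateo ends.
Lucia starts after Rohan ends.

Aoife & Yusuf, Mateo & Rohan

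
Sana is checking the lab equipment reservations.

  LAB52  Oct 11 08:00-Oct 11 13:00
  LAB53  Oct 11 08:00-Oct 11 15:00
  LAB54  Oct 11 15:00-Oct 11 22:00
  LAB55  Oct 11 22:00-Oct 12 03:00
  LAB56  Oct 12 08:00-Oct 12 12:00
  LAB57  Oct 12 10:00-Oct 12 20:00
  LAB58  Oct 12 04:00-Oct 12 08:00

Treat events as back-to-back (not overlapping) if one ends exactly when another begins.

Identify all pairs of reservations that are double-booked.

Check each pair: they overlap iff neither finishes before the other starts.
Sorted by start: LAB52, LAB53, LAB54, LAB55, LAB58, LAB56, LAB57.
LAB53 starts before LAB52 ends → LAB52 and LAB53 overlap.
LAB54 starts after LAB52 ends, so LAB52 has no further overlaps.
LAB54 starts exactly when LAB53 ends (back-to-back, no overlap), so LAB53 has no further overlaps.
LAB55 starts exactly when LAB54 ends (back-to-back, no overlap), so LAB54 has no further overlaps.
LAB58 starts after LAB55 ends, so LAB55 has no further overlaps.
LAB56 starts exactly when LAB58 ends (back-to-back, no overlap), so LAB58 has no further overlaps.
LAB57 starts before LAB56 ends → LAB56 and LAB57 overlap.

LAB52 & LAB53, LAB56 & LAB57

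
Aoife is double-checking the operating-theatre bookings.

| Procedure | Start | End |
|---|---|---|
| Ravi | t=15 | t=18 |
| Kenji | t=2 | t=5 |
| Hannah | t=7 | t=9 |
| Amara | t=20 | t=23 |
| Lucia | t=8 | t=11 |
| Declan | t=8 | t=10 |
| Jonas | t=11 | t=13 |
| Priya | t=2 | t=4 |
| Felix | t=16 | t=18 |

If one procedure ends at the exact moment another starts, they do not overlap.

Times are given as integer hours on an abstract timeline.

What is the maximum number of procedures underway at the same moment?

Sweep the timeline, counting +1 at each start and −1 at each end (ends before starts at a tie):
t=2 start Kenji → 1
t=2 start Priya → 2
t=4 end Priya → 1
t=5 end Kenji → 0
t=7 start Hannah → 1
t=8 start Declan → 2
t=8 start Lucia → 3
t=9 end Hannah → 2
t=10 end Declan → 1
t=11 end Lucia → 0
t=11 start Jonas → 1
t=13 end Jonas → 0
t=15 start Ravi → 1
t=16 start Felix → 2
t=18 end Felix → 1
t=18 end Ravi → 0
t=20 start Amara → 1
t=23 end Amara → 0
Peak is 3, at t=8 (Declan, Hannah, Lucia).

3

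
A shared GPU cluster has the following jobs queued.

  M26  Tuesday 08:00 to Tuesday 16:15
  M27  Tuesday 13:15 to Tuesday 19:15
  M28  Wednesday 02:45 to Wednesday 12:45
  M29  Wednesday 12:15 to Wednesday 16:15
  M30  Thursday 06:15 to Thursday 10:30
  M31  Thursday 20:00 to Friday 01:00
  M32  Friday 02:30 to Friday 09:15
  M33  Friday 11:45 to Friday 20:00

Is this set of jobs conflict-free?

Two intervals overlap when each starts before the other ends.
Sorted by start: M26, M27, M28, M29, M30, M31, M32, M33.
M27 starts before M26 ends → M26 and M27 overlap.
That's a conflict, so the schedule is not conflict-free.

No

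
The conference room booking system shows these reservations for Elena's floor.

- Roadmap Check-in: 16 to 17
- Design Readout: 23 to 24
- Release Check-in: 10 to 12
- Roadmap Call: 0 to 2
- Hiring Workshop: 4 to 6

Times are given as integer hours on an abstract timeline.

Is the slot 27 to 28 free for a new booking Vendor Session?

Roadmap Call: ends 2 at or before Vendor Session starts 27 → clear.
Hiring Workshop: ends 6 at or before Vendor Session starts 27 → clear.
Release Check-in: ends 12 at or before Vendor Session starts 27 → clear.
Roadmap Check-in: ends 17 at or before Vendor Session starts 27 → clear.
Design Readout: ends 24 at or before Vendor Session starts 27 → clear.

Yes — the slot is free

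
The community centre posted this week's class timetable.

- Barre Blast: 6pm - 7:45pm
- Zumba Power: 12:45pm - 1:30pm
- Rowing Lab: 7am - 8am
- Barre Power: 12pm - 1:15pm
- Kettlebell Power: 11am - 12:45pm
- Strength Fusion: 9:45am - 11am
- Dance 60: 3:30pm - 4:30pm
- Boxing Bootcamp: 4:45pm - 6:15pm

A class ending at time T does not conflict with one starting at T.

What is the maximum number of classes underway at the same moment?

Walk through starts and ends in time order (an end at T is processed before a start at T):
7am start Rowing Lab → 1
8am end Rowing Lab → 0
9:45am start Strength Fusion → 1
11am end Strength Fusion → 0
11am start Kettlebell Power → 1
12pm start Barre Power → 2
12:45pm end Kettlebell Power → 1
12:45pm start Zumba Power → 2
1:15pm end Barre Power → 1
1:30pm end Zumba Power → 0
3:30pm start Dance 60 → 1
4:30pm end Dance 60 → 0
4:45pm start Boxing Bootcamp → 1
6pm start Barre Blast → 2
6:15pm end Boxing Bootcamp → 1
7:45pm end Barre Blast → 0
Peak is 2, at 12pm (Barre Power, Kettlebell Power).

2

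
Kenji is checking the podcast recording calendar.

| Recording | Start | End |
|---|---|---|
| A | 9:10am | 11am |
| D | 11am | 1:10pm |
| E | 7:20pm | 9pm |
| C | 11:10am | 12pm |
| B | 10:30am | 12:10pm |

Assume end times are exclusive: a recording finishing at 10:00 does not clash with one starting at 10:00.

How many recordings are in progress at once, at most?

Sort all start/end points and keep a running count:
9:10am start A → 1
10:30am start B → 2
11am end A → 1
11am start D → 2
11:10am start C → 3
12pm end C → 2
12:10pm end B → 1
1:10pm end D → 0
7:20pm start E → 1
9pm end E → 0
Peak is 3, at 11:10am (B, C, D).

3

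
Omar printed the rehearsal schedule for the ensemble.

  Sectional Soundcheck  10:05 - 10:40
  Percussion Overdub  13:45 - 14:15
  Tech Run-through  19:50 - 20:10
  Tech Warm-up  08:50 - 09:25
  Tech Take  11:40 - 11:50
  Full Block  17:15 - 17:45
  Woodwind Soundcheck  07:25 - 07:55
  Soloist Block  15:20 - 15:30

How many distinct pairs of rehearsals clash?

0

Sorted by start: Woodwind Soundcheck, Tech Warm-up, Sectional Soundcheck, Tech Take, Percussion Overdub, Soloist Block, Full Block, Tech Run-through.
Tech Warm-up starts after Woodwind Soundcheck ends, so Woodwind Soundcheck has no further overlaps.
Sectional Soundcheck starts after Tech Warm-up ends, so Tech Warm-up has no further overlaps.
Tech Take starts after Sectional Soundcheck ends, so Sectional Soundcheck has no further overlaps.
Percussion Overdub starts after Tech Take ends, so Tech Take has no further overlaps.
Soloist Block starts after Percussion Overdub ends, so Percussion Overdub has no further overlaps.
Full Block starts after Soloist Block ends, so Soloist Block has no further overlaps.
Tech Run-through starts after Full Block ends.
No pair overlaps.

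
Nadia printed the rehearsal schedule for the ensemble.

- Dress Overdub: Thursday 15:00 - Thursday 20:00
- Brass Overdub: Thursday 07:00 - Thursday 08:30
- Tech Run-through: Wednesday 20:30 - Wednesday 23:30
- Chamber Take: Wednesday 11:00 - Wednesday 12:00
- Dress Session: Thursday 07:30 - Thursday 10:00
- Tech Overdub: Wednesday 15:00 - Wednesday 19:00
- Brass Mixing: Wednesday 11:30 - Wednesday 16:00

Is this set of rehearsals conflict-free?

Sorted by start: Chamber Take, Brass Mixing, Tech Overdub, Tech Run-through, Brass Overdub, Dress Session, Dress Overdub.
Brass Mixing starts before Chamber Take ends → Chamber Take and Brass Mixing overlap.
That's a conflict, so the schedule is not conflict-free.

No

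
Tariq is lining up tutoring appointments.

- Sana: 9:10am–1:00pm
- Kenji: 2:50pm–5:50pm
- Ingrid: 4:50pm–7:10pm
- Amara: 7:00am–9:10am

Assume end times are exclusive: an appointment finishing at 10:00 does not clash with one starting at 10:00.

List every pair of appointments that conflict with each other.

Sorted by start: Amara, Sana, Kenji, Ingrid.
Sana starts exactly when Amara ends (back-to-back, no overlap); Amara is clear from here.
Kenji starts after Sana ends; Sana is clear from here.
Ingrid starts before Kenji ends → Kenji and Ingrid overlap.

Ingrid & Kenji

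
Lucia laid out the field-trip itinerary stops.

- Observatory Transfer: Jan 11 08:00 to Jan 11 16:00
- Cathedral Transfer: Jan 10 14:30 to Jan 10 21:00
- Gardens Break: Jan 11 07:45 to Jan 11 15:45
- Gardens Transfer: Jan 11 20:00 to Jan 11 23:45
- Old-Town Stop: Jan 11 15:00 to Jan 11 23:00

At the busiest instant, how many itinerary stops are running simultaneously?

3

Walk through starts and ends in time order (an end at T is processed before a start at T):
Jan 10 14:30 start Cathedral Transfer → 1
Jan 10 21:00 end Cathedral Transfer → 0
Jan 11 07:45 start Gardens Break → 1
Jan 11 08:00 start Observatory Transfer → 2
Jan 11 15:00 start Old-Town Stop → 3
Jan 11 15:45 end Gardens Break → 2
Jan 11 16:00 end Observatory Transfer → 1
Jan 11 20:00 start Gardens Transfer → 2
Jan 11 23:00 end Old-Town Stop → 1
Jan 11 23:45 end Gardens Transfer → 0
Peak is 3, at Jan 11 15:00 (Gardens Break, Observatory Transfer, Old-Town Stop).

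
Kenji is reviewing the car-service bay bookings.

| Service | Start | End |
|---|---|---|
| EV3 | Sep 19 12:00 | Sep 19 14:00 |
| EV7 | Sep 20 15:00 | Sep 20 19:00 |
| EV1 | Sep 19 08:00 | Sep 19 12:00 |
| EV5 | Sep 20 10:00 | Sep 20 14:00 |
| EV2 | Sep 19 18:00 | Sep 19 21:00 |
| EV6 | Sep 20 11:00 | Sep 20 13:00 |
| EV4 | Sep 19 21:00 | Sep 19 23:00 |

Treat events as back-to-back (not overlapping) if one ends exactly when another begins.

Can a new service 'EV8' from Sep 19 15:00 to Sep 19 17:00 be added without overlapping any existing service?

Yes — the slot is free

EV1: ends Sep 19 12:00 at or before EV8 starts Sep 19 15:00 → clear.
EV3: ends Sep 19 14:00 at or before EV8 starts Sep 19 15:00 → clear.
EV2: starts Sep 19 18:00 at or after EV8 ends Sep 19 17:00 → clear.
EV4: starts Sep 19 21:00 at or after EV8 ends Sep 19 17:00 → clear.
EV5: starts Sep 20 10:00 at or after EV8 ends Sep 19 17:00 → clear.
EV6: starts Sep 20 11:00 at or after EV8 ends Sep 19 17:00 → clear.
EV7: starts Sep 20 15:00 at or after EV8 ends Sep 19 17:00 → clear.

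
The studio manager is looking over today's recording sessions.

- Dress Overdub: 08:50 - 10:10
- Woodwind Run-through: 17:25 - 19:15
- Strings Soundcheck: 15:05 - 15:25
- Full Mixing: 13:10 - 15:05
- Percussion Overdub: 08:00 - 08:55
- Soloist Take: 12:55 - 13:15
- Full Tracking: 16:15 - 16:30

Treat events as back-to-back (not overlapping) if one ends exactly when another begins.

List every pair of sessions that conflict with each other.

Check each pair: they overlap iff neither finishes before the other starts.
Sorted by start: Percussion Overdub, Dress Overdub, Soloist Take, Full Mixing, Strings Soundcheck, Full Tracking, Woodwind Run-through.
Dress Overdub starts before Percussion Overdub ends → Percussion Overdub and Dress Overdub overlap.
Soloist Take starts after Percussion Overdub ends; Percussion Overdub is clear from here.
Soloist Take starts after Dress Overdub ends; Dress Overdub is clear from here.
Full Mixing starts before Soloist Take ends → Soloist Take and Full Mixing overlap.
Strings Soundcheck starts after Soloist Take ends; Soloist Take is clear from here.
Strings Soundcheck starts exactly when Full Mixing ends (back-to-back, no overlap); Full Mixing is clear from here.
Full Tracking starts after Strings Soundcheck ends; Strings Soundcheck is clear from here.
Woodwind Run-through starts after Full Tracking ends.

Dress Overdub & Percussion Overdub, Full Mixing & Soloist Take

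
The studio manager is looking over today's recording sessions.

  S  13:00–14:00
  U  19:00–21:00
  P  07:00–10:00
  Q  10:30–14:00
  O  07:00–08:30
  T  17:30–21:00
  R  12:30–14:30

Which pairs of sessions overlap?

Two intervals overlap when each starts before the other ends.
Sorted by start: O, P, Q, R, S, T, U.
P starts before O ends → O and P overlap.
Q starts after O ends, so nothing later overlaps O either.
Q starts after P ends, so nothing later overlaps P either.
R starts before Q ends → Q and R overlap.
S starts before Q ends → Q and S overlap.
T starts after Q ends, so nothing later overlaps Q either.
S starts before R ends → R and S overlap.
T starts after R ends, so nothing later overlaps R either.
T starts after S ends, so nothing later overlaps S either.
U starts before T ends → T and U overlap.

O & P, Q & R, Q & S, R & S, T & U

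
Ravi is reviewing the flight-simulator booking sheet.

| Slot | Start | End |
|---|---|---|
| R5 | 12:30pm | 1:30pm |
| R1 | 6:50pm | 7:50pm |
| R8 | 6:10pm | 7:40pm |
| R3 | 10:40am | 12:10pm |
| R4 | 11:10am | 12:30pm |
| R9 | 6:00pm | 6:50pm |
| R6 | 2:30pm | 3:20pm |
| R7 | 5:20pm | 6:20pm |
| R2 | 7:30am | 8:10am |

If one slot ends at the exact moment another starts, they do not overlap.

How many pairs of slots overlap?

Sorted by start: R2, R3, R4, R5, R6, R7, R9, R8, R1.
R3 starts after R2 ends, so nothing later overlaps R2 either.
R4 starts before R3 ends → R3 and R4 overlap.
R5 starts after R3 ends, so nothing later overlaps R3 either.
R5 starts exactly when R4 ends (back-to-back, no overlap), so nothing later overlaps R4 either.
R6 starts after R5 ends, so nothing later overlaps R5 either.
R7 starts after R6 ends, so nothing later overlaps R6 either.
R9 starts before R7 ends → R7 and R9 overlap.
R8 starts before R7 ends → R7 and R8 overlap.
R1 starts after R7 ends.
R8 starts before R9 ends → R9 and R8 overlap.
R1 starts exactly when R9 ends (back-to-back, no overlap).
R1 starts before R8 ends → R8 and R1 overlap.
Overlapping pairs: R1 & R8, R3 & R4, R7 & R8, R7 & R9, R8 & R9 — 5 in total.

5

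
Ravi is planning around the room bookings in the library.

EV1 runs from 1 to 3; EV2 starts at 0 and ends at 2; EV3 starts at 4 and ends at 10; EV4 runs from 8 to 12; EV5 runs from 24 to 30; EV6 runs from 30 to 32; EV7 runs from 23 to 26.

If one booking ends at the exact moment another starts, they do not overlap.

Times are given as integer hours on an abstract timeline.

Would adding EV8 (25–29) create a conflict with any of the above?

EV2: ends 2 at or before EV8 starts 25 → clear.
EV1: ends 3 at or before EV8 starts 25 → clear.
EV3: ends 10 at or before EV8 starts 25 → clear.
EV4: ends 12 at or before EV8 starts 25 → clear.
EV7: starts 23 before EV8 ends 29, and ends 26 after EV8 starts 25 → overlap.
EV5: starts 24 before EV8 ends 29, and ends 30 after EV8 starts 25 → overlap.
EV6: starts 30 at or after EV8 ends 29 → clear.
EV8 overlaps EV5, EV7.

Yes — it overlaps EV5, EV7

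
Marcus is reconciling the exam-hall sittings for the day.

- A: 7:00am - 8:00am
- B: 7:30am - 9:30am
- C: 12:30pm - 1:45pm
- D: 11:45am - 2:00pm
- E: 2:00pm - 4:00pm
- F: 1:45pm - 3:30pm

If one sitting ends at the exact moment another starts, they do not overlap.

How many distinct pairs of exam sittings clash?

4

Sorted by start: A, B, D, C, F, E.
B starts before A ends → A and B overlap.
D starts after A ends, so A has no further overlaps.
D starts after B ends, so B has no further overlaps.
C starts before D ends → D and C overlap.
F starts before D ends → D and F overlap.
E starts exactly when D ends (back-to-back, no overlap).
F starts exactly when C ends (back-to-back, no overlap), so C has no further overlaps.
E starts before F ends → F and E overlap.
Overlapping pairs: A & B, C & D, D & F, E & F — 4 in total.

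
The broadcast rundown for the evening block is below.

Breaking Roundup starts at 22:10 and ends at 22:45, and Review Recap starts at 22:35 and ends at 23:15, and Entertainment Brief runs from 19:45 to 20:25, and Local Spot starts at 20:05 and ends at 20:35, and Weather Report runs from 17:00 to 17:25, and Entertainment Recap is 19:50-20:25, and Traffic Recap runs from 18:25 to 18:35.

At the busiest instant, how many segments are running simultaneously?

3

Walk through starts and ends in time order (an end at T is processed before a start at T):
17:00 start Weather Report → 1
17:25 end Weather Report → 0
18:25 start Traffic Recap → 1
18:35 end Traffic Recap → 0
19:45 start Entertainment Brief → 1
19:50 start Entertainment Recap → 2
20:05 start Local Spot → 3
20:25 end Entertainment Brief → 2
20:25 end Entertainment Recap → 1
20:35 end Local Spot → 0
22:10 start Breaking Roundup → 1
22:35 start Review Recap → 2
22:45 end Breaking Roundup → 1
23:15 end Review Recap → 0
Peak is 3, at 20:05 (Entertainment Brief, Entertainment Recap, Local Spot).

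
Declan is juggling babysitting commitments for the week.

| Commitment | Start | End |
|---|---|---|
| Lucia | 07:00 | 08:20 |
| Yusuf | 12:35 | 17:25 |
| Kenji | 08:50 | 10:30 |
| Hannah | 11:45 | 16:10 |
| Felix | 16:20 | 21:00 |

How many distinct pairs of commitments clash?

2

Two intervals overlap when each starts before the other ends.
Sorted by start: Lucia, Kenji, Hannah, Yusuf, Felix.
Kenji starts after Lucia ends — done with Lucia.
Hannah starts after Kenji ends — done with Kenji.
Yusuf starts before Hannah ends → Hannah and Yusuf overlap.
Felix starts after Hannah ends.
Felix starts before Yusuf ends → Yusuf and Felix overlap.
Overlapping pairs: Felix & Yusuf, Hannah & Yusuf — 2 in total.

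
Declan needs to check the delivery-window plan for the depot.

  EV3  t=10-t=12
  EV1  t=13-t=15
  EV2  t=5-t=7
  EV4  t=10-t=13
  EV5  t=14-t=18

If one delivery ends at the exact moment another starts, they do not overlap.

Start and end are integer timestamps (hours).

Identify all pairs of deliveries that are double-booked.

Sorted by start: EV2, EV3, EV4, EV1, EV5.
EV3 starts after EV2 ends, so nothing later overlaps EV2 either.
EV4 starts before EV3 ends → EV3 and EV4 overlap.
EV1 starts after EV3 ends, so nothing later overlaps EV3 either.
EV1 starts exactly when EV4 ends (back-to-back, no overlap), so nothing later overlaps EV4 either.
EV5 starts before EV1 ends → EV1 and EV5 overlap.

EV1 & EV5, EV3 & EV4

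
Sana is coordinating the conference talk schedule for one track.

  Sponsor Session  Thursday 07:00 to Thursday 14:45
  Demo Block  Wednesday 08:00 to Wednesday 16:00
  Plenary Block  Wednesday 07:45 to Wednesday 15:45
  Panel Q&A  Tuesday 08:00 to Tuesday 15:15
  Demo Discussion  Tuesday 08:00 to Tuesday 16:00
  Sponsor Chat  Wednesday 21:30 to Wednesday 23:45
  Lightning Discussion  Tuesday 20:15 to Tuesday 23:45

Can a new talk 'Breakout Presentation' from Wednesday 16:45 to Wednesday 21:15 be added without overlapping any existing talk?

Demo Discussion: ends Tuesday 16:00 at or before Breakout Presentation starts Wednesday 16:45 → clear.
Panel Q&A: ends Tuesday 15:15 at or before Breakout Presentation starts Wednesday 16:45 → clear.
Lightning Discussion: ends Tuesday 23:45 at or before Breakout Presentation starts Wednesday 16:45 → clear.
Plenary Block: ends Wednesday 15:45 at or before Breakout Presentation starts Wednesday 16:45 → clear.
Demo Block: ends Wednesday 16:00 at or before Breakout Presentation starts Wednesday 16:45 → clear.
Sponsor Chat: starts Wednesday 21:30 at or after Breakout Presentation ends Wednesday 21:15 → clear.
Sponsor Session: starts Thursday 07:00 at or after Breakout Presentation ends Wednesday 21:15 → clear.

Yes — the slot is free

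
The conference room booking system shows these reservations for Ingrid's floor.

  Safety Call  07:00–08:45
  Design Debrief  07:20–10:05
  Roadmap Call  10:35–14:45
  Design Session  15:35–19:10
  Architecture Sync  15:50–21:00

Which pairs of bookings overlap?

Architecture Sync & Design Session, Design Debrief & Safety Call

Sorted by start: Safety Call, Design Debrief, Roadmap Call, Design Session, Architecture Sync.
Design Debrief starts before Safety Call ends → Safety Call and Design Debrief overlap.
Roadmap Call starts after Safety Call ends; Safety Call is clear from here.
Roadmap Call starts after Design Debrief ends; Design Debrief is clear from here.
Design Session starts after Roadmap Call ends; Roadmap Call is clear from here.
Architecture Sync starts before Design Session ends → Design Session and Architecture Sync overlap.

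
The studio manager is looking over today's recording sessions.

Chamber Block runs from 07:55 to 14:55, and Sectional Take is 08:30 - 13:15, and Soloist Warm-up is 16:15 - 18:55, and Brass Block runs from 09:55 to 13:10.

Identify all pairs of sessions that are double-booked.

Brass Block & Chamber Block, Brass Block & Sectional Take, Chamber Block & Sectional Take

Sorted by start: Chamber Block, Sectional Take, Brass Block, Soloist Warm-up.
Sectional Take starts before Chamber Block ends → Chamber Block and Sectional Take overlap.
Brass Block starts before Chamber Block ends → Chamber Block and Brass Block overlap.
Soloist Warm-up starts after Chamber Block ends.
Brass Block starts before Sectional Take ends → Sectional Take and Brass Block overlap.
Soloist Warm-up starts after Sectional Take ends.
Soloist Warm-up starts after Brass Block ends.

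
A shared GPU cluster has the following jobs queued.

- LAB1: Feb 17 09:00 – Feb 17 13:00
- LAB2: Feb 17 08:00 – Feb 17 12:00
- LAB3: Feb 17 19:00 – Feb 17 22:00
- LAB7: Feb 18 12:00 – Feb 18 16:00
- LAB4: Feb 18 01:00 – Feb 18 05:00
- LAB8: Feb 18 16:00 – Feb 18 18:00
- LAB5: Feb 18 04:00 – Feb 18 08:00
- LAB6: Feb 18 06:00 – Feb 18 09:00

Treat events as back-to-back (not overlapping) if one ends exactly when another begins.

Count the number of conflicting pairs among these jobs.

Check each pair: they overlap iff neither finishes before the other starts.
Sorted by start: LAB2, LAB1, LAB3, LAB4, LAB5, LAB6, LAB7, LAB8.
LAB1 starts before LAB2 ends → LAB2 and LAB1 overlap.
LAB3 starts after LAB2 ends, so LAB2 has no further overlaps.
LAB3 starts after LAB1 ends, so LAB1 has no further overlaps.
LAB4 starts after LAB3 ends, so LAB3 has no further overlaps.
LAB5 starts before LAB4 ends → LAB4 and LAB5 overlap.
LAB6 starts after LAB4 ends, so LAB4 has no further overlaps.
LAB6 starts before LAB5 ends → LAB5 and LAB6 overlap.
LAB7 starts after LAB5 ends, so LAB5 has no further overlaps.
LAB7 starts after LAB6 ends, so LAB6 has no further overlaps.
LAB8 starts exactly when LAB7 ends (back-to-back, no overlap).
Overlapping pairs: LAB1 & LAB2, LAB4 & LAB5, LAB5 & LAB6 — 3 in total.

3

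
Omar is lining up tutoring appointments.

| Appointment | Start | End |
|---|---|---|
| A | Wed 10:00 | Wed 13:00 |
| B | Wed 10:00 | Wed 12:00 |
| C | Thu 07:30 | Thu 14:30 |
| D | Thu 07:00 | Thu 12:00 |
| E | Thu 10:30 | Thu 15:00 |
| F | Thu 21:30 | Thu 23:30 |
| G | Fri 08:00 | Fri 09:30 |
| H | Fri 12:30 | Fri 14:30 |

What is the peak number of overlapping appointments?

3

Sort all start/end points and keep a running count:
Wed 10:00 start A → 1
Wed 10:00 start B → 2
Wed 12:00 end B → 1
Wed 13:00 end A → 0
Thu 07:00 start D → 1
Thu 07:30 start C → 2
Thu 10:30 start E → 3
Thu 12:00 end D → 2
Thu 14:30 end C → 1
Thu 15:00 end E → 0
Thu 21:30 start F → 1
Thu 23:30 end F → 0
Fri 08:00 start G → 1
Fri 09:30 end G → 0
Fri 12:30 start H → 1
Fri 14:30 end H → 0
Peak is 3, at Thu 10:30 (C, D, E).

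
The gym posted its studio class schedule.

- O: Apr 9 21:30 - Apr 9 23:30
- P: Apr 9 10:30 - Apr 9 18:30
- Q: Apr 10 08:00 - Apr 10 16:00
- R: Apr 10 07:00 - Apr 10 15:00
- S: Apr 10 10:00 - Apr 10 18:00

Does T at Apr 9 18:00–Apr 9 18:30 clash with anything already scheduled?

Yes — it overlaps P

P: starts Apr 9 10:30 before T ends Apr 9 18:30, and ends Apr 9 18:30 after T starts Apr 9 18:00 → overlap.
O: starts Apr 9 21:30 at or after T ends Apr 9 18:30 → clear.
R: starts Apr 10 07:00 at or after T ends Apr 9 18:30 → clear.
Q: starts Apr 10 08:00 at or after T ends Apr 9 18:30 → clear.
S: starts Apr 10 10:00 at or after T ends Apr 9 18:30 → clear.
T overlaps P.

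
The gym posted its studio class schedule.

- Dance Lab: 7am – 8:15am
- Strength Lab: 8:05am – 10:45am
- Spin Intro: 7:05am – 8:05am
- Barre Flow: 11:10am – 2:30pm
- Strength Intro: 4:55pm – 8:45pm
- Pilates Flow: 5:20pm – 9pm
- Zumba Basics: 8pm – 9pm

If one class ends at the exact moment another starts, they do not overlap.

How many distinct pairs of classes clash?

Sorted by start: Dance Lab, Spin Intro, Strength Lab, Barre Flow, Strength Intro, Pilates Flow, Zumba Basics.
Spin Intro starts before Dance Lab ends → Dance Lab and Spin Intro overlap.
Strength Lab starts before Dance Lab ends → Dance Lab and Strength Lab overlap.
Barre Flow starts after Dance Lab ends — done with Dance Lab.
Strength Lab starts exactly when Spin Intro ends (back-to-back, no overlap) — done with Spin Intro.
Barre Flow starts after Strength Lab ends — done with Strength Lab.
Strength Intro starts after Barre Flow ends — done with Barre Flow.
Pilates Flow starts before Strength Intro ends → Strength Intro and Pilates Flow overlap.
Zumba Basics starts before Strength Intro ends → Strength Intro and Zumba Basics overlap.
Zumba Basics starts before Pilates Flow ends → Pilates Flow and Zumba Basics overlap.
Overlapping pairs: Dance Lab & Spin Intro, Dance Lab & Strength Lab, Pilates Flow & Strength Intro, Pilates Flow & Zumba Basics, Strength Intro & Zumba Basics — 5 in total.

5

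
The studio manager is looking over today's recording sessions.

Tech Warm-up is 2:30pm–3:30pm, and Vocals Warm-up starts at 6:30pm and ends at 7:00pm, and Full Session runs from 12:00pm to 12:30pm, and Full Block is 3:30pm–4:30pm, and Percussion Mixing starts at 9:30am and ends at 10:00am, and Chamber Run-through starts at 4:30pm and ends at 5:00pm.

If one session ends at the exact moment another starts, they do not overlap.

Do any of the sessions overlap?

Check each pair: they overlap iff neither finishes before the other starts.
Sorted by start: Percussion Mixing, Full Session, Tech Warm-up, Full Block, Chamber Run-through, Vocals Warm-up.
Full Session starts after Percussion Mixing ends — done with Percussion Mixing.
Tech Warm-up starts after Full Session ends — done with Full Session.
Full Block starts exactly when Tech Warm-up ends (back-to-back, no overlap) — done with Tech Warm-up.
Chamber Run-through starts exactly when Full Block ends (back-to-back, no overlap) — done with Full Block.
Vocals Warm-up starts after Chamber Run-through ends.
Every pair is clear; the schedule has no overlaps.

No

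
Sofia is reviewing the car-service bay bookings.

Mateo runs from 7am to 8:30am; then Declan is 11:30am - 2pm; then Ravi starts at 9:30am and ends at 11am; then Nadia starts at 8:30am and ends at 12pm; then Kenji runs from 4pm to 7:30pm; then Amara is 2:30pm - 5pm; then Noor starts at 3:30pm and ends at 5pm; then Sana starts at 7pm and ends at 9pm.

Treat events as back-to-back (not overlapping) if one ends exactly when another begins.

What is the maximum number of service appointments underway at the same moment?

Walk through starts and ends in time order (an end at T is processed before a start at T):
7am start Mateo → 1
8:30am end Mateo → 0
8:30am start Nadia → 1
9:30am start Ravi → 2
11am end Ravi → 1
11:30am start Declan → 2
12pm end Nadia → 1
2pm end Declan → 0
2:30pm start Amara → 1
3:30pm start Noor → 2
4pm start Kenji → 3
5pm end Amara → 2
5pm end Noor → 1
7pm start Sana → 2
7:30pm end Kenji → 1
9pm end Sana → 0
Peak is 3, at 4pm (Amara, Kenji, Noor).

3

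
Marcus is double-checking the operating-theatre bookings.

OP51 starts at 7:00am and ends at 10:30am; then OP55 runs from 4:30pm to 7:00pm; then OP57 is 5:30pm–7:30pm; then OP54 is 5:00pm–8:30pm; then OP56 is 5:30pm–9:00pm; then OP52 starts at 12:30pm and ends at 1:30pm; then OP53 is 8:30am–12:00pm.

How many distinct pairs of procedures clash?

Sorted by start: OP51, OP53, OP52, OP55, OP54, OP56, OP57.
OP53 starts before OP51 ends → OP51 and OP53 overlap.
OP52 starts after OP51 ends; OP51 is clear from here.
OP52 starts after OP53 ends; OP53 is clear from here.
OP55 starts after OP52 ends; OP52 is clear from here.
OP54 starts before OP55 ends → OP55 and OP54 overlap.
OP56 starts before OP55 ends → OP55 and OP56 overlap.
OP57 starts before OP55 ends → OP55 and OP57 overlap.
OP56 starts before OP54 ends → OP54 and OP56 overlap.
OP57 starts before OP54 ends → OP54 and OP57 overlap.
OP57 starts before OP56 ends → OP56 and OP57 overlap.
Overlapping pairs: OP51 & OP53, OP54 & OP55, OP54 & OP56, OP54 & OP57, OP55 & OP56, OP55 & OP57, OP56 & OP57 — 7 in total.

7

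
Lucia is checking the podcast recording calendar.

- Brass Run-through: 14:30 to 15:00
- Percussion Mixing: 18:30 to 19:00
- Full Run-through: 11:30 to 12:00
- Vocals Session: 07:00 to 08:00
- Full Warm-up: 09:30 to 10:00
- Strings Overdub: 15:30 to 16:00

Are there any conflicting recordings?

Sorted by start: Vocals Session, Full Warm-up, Full Run-through, Brass Run-through, Strings Overdub, Percussion Mixing.
Full Warm-up starts after Vocals Session ends, so nothing later overlaps Vocals Session either.
Full Run-through starts after Full Warm-up ends, so nothing later overlaps Full Warm-up either.
Brass Run-through starts after Full Run-through ends, so nothing later overlaps Full Run-through either.
Strings Overdub starts after Brass Run-through ends, so nothing later overlaps Brass Run-through either.
Percussion Mixing starts after Strings Overdub ends.
Every pair is clear; the schedule has no overlaps.

No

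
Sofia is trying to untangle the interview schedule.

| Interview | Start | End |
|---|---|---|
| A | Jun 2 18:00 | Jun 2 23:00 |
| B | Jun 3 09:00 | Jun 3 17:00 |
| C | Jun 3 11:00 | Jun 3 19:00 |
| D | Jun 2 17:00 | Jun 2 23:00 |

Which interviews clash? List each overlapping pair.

Sorted by start: D, A, B, C.
A starts before D ends → D and A overlap.
B starts after D ends, so D has no further overlaps.
B starts after A ends, so A has no further overlaps.
C starts before B ends → B and C overlap.

A & D, B & C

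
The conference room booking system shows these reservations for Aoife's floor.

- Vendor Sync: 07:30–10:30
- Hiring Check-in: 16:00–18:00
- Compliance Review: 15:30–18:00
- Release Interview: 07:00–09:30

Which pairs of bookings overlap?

Compliance Review & Hiring Check-in, Release Interview & Vendor Sync

Sorted by start: Release Interview, Vendor Sync, Compliance Review, Hiring Check-in.
Vendor Sync starts before Release Interview ends → Release Interview and Vendor Sync overlap.
Compliance Review starts after Release Interview ends — done with Release Interview.
Compliance Review starts after Vendor Sync ends — done with Vendor Sync.
Hiring Check-in starts before Compliance Review ends → Compliance Review and Hiring Check-in overlap.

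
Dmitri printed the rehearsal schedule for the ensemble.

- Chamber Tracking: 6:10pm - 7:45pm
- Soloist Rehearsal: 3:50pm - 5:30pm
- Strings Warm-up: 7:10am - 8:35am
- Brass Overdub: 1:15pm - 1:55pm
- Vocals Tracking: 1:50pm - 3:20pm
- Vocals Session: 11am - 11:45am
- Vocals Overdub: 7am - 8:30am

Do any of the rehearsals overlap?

Yes

Sorted by start: Vocals Overdub, Strings Warm-up, Vocals Session, Brass Overdub, Vocals Tracking, Soloist Rehearsal, Chamber Tracking.
Strings Warm-up starts before Vocals Overdub ends → Vocals Overdub and Strings Warm-up overlap.
That's a conflict, so the schedule is not conflict-free.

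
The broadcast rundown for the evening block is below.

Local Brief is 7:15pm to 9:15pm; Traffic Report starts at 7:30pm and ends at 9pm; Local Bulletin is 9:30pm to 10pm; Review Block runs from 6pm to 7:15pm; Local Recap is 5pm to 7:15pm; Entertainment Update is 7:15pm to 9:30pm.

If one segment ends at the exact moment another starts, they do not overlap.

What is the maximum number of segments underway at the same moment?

Walk through starts and ends in time order (an end at T is processed before a start at T):
5pm start Local Recap → 1
6pm start Review Block → 2
7:15pm end Local Recap → 1
7:15pm end Review Block → 0
7:15pm start Entertainment Update → 1
7:15pm start Local Brief → 2
7:30pm start Traffic Report → 3
9pm end Traffic Report → 2
9:15pm end Local Brief → 1
9:30pm end Entertainment Update → 0
9:30pm start Local Bulletin → 1
10pm end Local Bulletin → 0
Peak is 3, at 7:30pm (Entertainment Update, Local Brief, Traffic Report).

3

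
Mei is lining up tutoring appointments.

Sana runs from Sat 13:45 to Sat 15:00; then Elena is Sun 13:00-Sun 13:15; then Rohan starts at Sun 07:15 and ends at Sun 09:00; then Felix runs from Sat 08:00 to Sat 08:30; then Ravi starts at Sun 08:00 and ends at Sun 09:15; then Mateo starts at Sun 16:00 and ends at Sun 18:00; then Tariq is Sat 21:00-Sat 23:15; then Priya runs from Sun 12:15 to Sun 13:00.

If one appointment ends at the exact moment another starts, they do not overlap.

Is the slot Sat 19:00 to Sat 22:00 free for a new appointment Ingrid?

No — it overlaps Tariq

Felix: ends Sat 08:30 at or before Ingrid starts Sat 19:00 → clear.
Sana: ends Sat 15:00 at or before Ingrid starts Sat 19:00 → clear.
Tariq: starts Sat 21:00 before Ingrid ends Sat 22:00, and ends Sat 23:15 after Ingrid starts Sat 19:00 → overlap.
Rohan: starts Sun 07:15 at or after Ingrid ends Sat 22:00 → clear.
Ravi: starts Sun 08:00 at or after Ingrid ends Sat 22:00 → clear.
Priya: starts Sun 12:15 at or after Ingrid ends Sat 22:00 → clear.
Elena: starts Sun 13:00 at or after Ingrid ends Sat 22:00 → clear.
Mateo: starts Sun 16:00 at or after Ingrid ends Sat 22:00 → clear.
Ingrid overlaps Tariq.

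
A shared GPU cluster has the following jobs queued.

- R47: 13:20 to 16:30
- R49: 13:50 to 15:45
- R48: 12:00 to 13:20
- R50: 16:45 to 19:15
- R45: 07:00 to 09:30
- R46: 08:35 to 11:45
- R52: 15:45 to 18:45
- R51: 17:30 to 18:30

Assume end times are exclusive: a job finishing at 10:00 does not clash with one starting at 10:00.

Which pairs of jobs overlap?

Check each pair: they overlap iff neither finishes before the other starts.
Sorted by start: R45, R46, R48, R47, R49, R52, R50, R51.
R46 starts before R45 ends → R45 and R46 overlap.
R48 starts after R45 ends; R45 is clear from here.
R48 starts after R46 ends; R46 is clear from here.
R47 starts exactly when R48 ends (back-to-back, no overlap); R48 is clear from here.
R49 starts before R47 ends → R47 and R49 overlap.
R52 starts before R47 ends → R47 and R52 overlap.
R50 starts after R47 ends; R47 is clear from here.
R52 starts exactly when R49 ends (back-to-back, no overlap); R49 is clear from here.
R50 starts before R52 ends → R52 and R50 overlap.
R51 starts before R52 ends → R52 and R51 overlap.
R51 starts before R50 ends → R50 and R51 overlap.

R45 & R46, R47 & R49, R47 & R52, R50 & R51, R50 & R52, R51 & R52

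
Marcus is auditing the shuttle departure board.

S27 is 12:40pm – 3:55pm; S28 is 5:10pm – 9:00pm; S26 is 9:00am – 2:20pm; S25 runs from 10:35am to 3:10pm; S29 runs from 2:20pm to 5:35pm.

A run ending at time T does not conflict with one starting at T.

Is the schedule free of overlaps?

Sorted by start: S26, S25, S27, S29, S28.
S25 starts before S26 ends → S26 and S25 overlap.
That's a conflict, so the schedule is not conflict-free.

No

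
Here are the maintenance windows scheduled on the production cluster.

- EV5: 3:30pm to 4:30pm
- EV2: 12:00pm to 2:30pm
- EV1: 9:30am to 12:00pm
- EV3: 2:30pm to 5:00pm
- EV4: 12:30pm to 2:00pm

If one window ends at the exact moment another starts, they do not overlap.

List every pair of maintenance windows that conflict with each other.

EV2 & EV4, EV3 & EV5

Sorted by start: EV1, EV2, EV4, EV3, EV5.
EV2 starts exactly when EV1 ends (back-to-back, no overlap), so nothing later overlaps EV1 either.
EV4 starts before EV2 ends → EV2 and EV4 overlap.
EV3 starts exactly when EV2 ends (back-to-back, no overlap), so nothing later overlaps EV2 either.
EV3 starts after EV4 ends, so nothing later overlaps EV4 either.
EV5 starts before EV3 ends → EV3 and EV5 overlap.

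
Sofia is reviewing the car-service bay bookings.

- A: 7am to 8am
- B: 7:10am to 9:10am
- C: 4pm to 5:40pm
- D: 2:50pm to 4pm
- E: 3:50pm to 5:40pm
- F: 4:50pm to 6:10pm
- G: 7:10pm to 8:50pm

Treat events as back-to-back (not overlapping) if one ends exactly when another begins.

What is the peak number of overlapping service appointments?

Sort all start/end points and keep a running count:
7am start A → 1
7:10am start B → 2
8am end A → 1
9:10am end B → 0
2:50pm start D → 1
3:50pm start E → 2
4pm end D → 1
4pm start C → 2
4:50pm start F → 3
5:40pm end C → 2
5:40pm end E → 1
6:10pm end F → 0
7:10pm start G → 1
8:50pm end G → 0
Peak is 3, at 4:50pm (C, E, F).

3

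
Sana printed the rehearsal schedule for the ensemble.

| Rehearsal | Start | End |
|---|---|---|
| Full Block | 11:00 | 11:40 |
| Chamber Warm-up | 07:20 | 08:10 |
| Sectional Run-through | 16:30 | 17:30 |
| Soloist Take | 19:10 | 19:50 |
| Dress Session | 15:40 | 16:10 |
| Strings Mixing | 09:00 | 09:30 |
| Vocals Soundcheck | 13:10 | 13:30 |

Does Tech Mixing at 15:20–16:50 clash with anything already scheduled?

Yes — it overlaps Dress Session, Sectional Run-through

Chamber Warm-up: ends 08:10 at or before Tech Mixing starts 15:20 → clear.
Strings Mixing: ends 09:30 at or before Tech Mixing starts 15:20 → clear.
Full Block: ends 11:40 at or before Tech Mixing starts 15:20 → clear.
Vocals Soundcheck: ends 13:30 at or before Tech Mixing starts 15:20 → clear.
Dress Session: starts 15:40 before Tech Mixing ends 16:50, and ends 16:10 after Tech Mixing starts 15:20 → overlap.
Sectional Run-through: starts 16:30 before Tech Mixing ends 16:50, and ends 17:30 after Tech Mixing starts 15:20 → overlap.
Soloist Take: starts 19:10 at or after Tech Mixing ends 16:50 → clear.
Tech Mixing overlaps Dress Session, Sectional Run-through.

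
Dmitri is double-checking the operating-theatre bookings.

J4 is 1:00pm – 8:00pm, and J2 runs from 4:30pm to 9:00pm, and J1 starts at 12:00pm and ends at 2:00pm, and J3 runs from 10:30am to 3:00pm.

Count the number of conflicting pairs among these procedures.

4

Sorted by start: J3, J1, J4, J2.
J1 starts before J3 ends → J3 and J1 overlap.
J4 starts before J3 ends → J3 and J4 overlap.
J2 starts after J3 ends.
J4 starts before J1 ends → J1 and J4 overlap.
J2 starts after J1 ends.
J2 starts before J4 ends → J4 and J2 overlap.
Overlapping pairs: J1 & J3, J1 & J4, J2 & J4, J3 & J4 — 4 in total.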